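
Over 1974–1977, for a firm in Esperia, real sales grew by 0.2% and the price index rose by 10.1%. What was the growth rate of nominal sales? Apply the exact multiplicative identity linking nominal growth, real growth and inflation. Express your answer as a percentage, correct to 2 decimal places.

(1 + g_nom) = (1 + g_real)(1 + π) = 1.0020 × 1.1010 = 1.10320.

10.32%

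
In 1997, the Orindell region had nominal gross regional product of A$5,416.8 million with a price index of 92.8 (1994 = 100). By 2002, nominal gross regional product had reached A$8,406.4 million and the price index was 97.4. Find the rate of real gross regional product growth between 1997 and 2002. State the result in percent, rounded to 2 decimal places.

Deflate each year: 1997 → 5416.8/0.928 = 5837.07; 2002 → 8406.4/0.974 = 8630.80.
So real gross regional product changed by 8630.80/5837.07 − 1 = 0.4786, i.e. 47.86%.

47.86%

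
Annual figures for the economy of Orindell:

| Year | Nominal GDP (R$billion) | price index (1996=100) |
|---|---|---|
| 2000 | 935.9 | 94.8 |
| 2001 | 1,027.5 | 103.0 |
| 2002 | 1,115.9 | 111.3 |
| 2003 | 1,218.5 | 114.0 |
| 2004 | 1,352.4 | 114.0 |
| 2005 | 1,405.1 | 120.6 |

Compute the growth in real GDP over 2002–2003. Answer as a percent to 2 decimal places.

6.61%

Real GDP 2002 = 1115.9/1.113 = 1002.61.
Real GDP 2003 = 1218.5/1.140 = 1068.86.
Change = 1068.86/1002.61 − 1 = 0.0661.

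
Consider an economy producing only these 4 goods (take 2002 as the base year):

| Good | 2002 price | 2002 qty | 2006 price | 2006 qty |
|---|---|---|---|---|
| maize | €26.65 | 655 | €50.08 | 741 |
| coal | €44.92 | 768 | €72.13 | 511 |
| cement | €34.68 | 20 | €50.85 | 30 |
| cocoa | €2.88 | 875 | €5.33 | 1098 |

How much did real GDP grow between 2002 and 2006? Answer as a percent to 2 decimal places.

-14.98%

Real GDP 2002 = Nominal GDP 2002 = 26.65·655 + 44.92·768 + 34.68·20 + 2.88·875 = 55167.91.
Real GDP 2006 (at 2002 prices) = 26.65·741 + 44.92·511 + 34.68·30 + 2.88·1098 = 46904.41.
Real growth = 46904.41/55167.91 − 1 = -0.1498.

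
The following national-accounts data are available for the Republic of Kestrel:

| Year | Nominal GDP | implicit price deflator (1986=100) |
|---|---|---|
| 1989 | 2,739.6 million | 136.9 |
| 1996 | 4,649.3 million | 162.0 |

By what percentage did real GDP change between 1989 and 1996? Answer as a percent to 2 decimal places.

Real GDP 1989 = 2739.6 / 1.369 = 2001.17.
Real GDP 1996 = 4649.3 / 1.620 = 2869.94.
Real growth = 2869.94 / 2001.17 − 1 = 0.4341.

43.41%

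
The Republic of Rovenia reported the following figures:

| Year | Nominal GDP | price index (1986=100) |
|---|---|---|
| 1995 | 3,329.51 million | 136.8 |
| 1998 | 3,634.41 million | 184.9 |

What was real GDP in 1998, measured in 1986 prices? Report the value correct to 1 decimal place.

Real GDP = Nominal / (price index/100) = 3634.41 / 1.849 = 1965.61.

1,965.6 million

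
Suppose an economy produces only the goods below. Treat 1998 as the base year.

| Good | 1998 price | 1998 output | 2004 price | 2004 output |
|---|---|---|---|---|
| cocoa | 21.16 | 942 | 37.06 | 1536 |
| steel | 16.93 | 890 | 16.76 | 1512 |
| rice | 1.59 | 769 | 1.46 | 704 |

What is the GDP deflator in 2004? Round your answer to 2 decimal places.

Nominal GDP 2004 = 37.06·1536 + 16.76·1512 + 1.46·704 = 83293.12.
Real GDP 2004 (at 1998 prices) = 21.16·1536 + 16.93·1512 + 1.59·704 = 59219.28.
Deflator = Nominal/Real × 100 = 83293.12/59219.28 × 100 = 140.652.

140.65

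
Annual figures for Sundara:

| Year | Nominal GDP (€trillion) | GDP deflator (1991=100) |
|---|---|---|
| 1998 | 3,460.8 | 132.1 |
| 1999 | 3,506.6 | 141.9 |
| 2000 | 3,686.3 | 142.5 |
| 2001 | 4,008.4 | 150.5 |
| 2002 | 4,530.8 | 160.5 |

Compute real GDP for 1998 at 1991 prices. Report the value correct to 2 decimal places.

Real GDP 1998 = 3460.8 / 1.321 = 2619.83.

€2,619.83 trillion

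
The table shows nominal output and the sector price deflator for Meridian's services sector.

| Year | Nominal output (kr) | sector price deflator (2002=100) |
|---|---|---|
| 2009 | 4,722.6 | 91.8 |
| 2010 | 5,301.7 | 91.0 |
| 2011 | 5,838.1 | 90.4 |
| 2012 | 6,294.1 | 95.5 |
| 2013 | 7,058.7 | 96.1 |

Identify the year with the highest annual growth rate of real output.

2010

2010: real = 5301.7/0.910 = 5826.04; growth vs 2009 (5144.44) = 13.25%.
2011: real = 5838.1/0.904 = 6458.08; growth vs 2010 (5826.04) = 10.85%.
2012: real = 6294.1/0.955 = 6590.68; growth vs 2011 (6458.08) = 2.05%.
2013: real = 7058.7/0.961 = 7345.16; growth vs 2012 (6590.68) = 11.45%.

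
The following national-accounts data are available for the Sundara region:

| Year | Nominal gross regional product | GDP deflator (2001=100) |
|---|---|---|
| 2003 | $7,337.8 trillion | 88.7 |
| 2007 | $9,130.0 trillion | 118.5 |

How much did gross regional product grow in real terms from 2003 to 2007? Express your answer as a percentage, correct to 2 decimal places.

Real gross regional product 2003 = 7337.8 / 0.887 = 8272.60.
Real gross regional product 2007 = 9130.0 / 1.185 = 7704.64.
Real growth = 7704.64 / 8272.60 − 1 = -0.0687.

-6.87%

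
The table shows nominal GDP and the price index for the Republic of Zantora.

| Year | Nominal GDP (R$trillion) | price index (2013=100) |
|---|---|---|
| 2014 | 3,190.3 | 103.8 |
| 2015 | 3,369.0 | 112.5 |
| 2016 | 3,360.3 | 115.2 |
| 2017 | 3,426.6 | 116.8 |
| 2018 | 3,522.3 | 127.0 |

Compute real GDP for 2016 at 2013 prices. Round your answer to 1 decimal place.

Real GDP 2016 = 3360.3 / 1.152 = 2916.93.

R$2,916.9 trillion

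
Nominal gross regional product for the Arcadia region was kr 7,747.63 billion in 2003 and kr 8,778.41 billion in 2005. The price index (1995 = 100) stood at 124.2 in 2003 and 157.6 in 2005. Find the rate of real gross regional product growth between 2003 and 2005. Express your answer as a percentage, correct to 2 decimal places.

Deflate each year: 2003 → 7747.63/1.242 = 6238.03; 2005 → 8778.41/1.576 = 5570.06.
So real gross regional product changed by 5570.06/6238.03 − 1 = -0.1071, i.e. -10.71%.

-10.71%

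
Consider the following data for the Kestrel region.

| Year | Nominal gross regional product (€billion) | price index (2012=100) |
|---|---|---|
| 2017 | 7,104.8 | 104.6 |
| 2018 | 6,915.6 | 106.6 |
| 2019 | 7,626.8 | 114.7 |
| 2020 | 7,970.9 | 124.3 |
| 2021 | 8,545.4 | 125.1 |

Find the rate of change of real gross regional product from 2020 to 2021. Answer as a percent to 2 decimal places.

6.52%

Real gross regional product 2020 = 7970.9/1.243 = 6412.63.
Real gross regional product 2021 = 8545.4/1.251 = 6830.86.
Change = 6830.86/6412.63 − 1 = 0.0652.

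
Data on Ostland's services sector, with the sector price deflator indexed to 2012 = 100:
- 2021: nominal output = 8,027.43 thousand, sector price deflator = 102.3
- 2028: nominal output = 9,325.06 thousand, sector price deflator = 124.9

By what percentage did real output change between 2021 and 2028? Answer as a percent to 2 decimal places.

-4.85%

Real output 2021 = 8027.43 / 1.023 = 7846.95.
Real output 2028 = 9325.06 / 1.249 = 7466.02.
Real growth = 7466.02 / 7846.95 − 1 = -0.0485.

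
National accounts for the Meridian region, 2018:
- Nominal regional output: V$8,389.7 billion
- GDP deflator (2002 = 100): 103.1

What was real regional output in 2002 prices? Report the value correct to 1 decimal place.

V$8,137.4 billion

Real regional output = Nominal / (GDP deflator/100) = 8389.7 / 1.031 = 8137.44.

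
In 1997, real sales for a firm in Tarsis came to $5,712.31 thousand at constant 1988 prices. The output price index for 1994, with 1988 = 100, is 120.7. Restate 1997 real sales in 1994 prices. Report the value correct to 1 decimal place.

Real sales in 1994 prices = Real sales in 1988 prices × (P_1994/P_1988) = 5712.31 × 1.207 = 6894.76.

$6,894.8 thousand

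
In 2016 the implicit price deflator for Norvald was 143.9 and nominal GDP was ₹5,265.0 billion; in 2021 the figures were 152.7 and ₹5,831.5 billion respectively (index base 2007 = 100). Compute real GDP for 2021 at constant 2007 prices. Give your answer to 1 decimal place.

Real GDP = Nominal / (implicit price deflator/100) = 5831.5 / 1.527 = 3818.93.

₹3,818.9 billion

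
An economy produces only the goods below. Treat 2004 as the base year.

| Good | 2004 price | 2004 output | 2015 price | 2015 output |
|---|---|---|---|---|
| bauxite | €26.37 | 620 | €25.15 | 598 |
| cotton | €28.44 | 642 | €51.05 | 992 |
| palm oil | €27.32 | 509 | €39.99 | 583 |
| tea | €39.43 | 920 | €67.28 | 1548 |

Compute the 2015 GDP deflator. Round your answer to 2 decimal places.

159.69

Nominal GDP 2015 = 25.15·598 + 51.05·992 + 39.99·583 + 67.28·1548 = 193144.91.
Real GDP 2015 (at 2004 prices) = 26.37·598 + 28.44·992 + 27.32·583 + 39.43·1548 = 120946.94.
Deflator = Nominal/Real × 100 = 193144.91/120946.94 × 100 = 159.694.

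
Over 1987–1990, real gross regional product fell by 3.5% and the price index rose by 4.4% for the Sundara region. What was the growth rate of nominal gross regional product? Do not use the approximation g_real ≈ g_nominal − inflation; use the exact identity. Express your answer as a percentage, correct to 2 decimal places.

(1 + g_nom) = (1 + g_real)(1 + π) = 0.9650 × 1.0440 = 1.00746.

0.75%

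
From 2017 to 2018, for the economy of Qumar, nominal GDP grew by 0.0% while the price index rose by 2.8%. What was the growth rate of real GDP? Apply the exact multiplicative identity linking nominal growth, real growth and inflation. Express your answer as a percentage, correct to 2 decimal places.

(1 + g_nom) = (1 + g_real)(1 + π), so g_real = 1.0000 / 1.0280 − 1 = -0.02724.

-2.72%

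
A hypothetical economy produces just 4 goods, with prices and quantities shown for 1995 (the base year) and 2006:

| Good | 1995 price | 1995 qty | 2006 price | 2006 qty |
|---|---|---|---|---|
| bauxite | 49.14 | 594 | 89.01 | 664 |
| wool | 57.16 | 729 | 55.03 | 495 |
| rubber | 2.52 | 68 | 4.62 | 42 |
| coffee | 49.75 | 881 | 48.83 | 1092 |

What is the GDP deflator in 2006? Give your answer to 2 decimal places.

Nominal GDP 2006 = 89.01·664 + 55.03·495 + 4.62·42 + 48.83·1092 = 139858.89.
Real GDP 2006 (at 1995 prices) = 49.14·664 + 57.16·495 + 2.52·42 + 49.75·1092 = 115356.00.
Deflator = Nominal/Real × 100 = 139858.89/115356.00 × 100 = 121.241.

121.24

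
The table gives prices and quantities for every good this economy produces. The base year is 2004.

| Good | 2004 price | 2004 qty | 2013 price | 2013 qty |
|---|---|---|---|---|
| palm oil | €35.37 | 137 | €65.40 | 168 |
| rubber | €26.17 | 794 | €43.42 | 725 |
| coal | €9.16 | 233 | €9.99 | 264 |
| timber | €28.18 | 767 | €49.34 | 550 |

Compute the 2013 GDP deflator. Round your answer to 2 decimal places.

Nominal GDP 2013 = 65.40·168 + 43.42·725 + 9.99·264 + 49.34·550 = 72241.06.
Real GDP 2013 (at 2004 prices) = 35.37·168 + 26.17·725 + 9.16·264 + 28.18·550 = 42832.65.
Deflator = Nominal/Real × 100 = 72241.06/42832.65 × 100 = 168.659.

168.66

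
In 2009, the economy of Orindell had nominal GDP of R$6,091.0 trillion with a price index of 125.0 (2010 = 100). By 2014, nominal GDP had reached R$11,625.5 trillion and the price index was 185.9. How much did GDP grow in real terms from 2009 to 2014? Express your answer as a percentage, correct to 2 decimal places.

Real GDP 2009 = 6091.0 / 1.250 = 4872.80.
Real GDP 2014 = 11625.5 / 1.859 = 6253.63.
Real growth = 6253.63 / 4872.80 − 1 = 0.2834.

28.34%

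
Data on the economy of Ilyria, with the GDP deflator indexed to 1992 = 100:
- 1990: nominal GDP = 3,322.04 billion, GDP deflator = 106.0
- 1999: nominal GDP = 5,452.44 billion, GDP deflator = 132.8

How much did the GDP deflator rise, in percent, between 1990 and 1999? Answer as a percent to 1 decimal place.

25.3%

Price-level change = 132.8 / 106.0 − 1 = 0.2528.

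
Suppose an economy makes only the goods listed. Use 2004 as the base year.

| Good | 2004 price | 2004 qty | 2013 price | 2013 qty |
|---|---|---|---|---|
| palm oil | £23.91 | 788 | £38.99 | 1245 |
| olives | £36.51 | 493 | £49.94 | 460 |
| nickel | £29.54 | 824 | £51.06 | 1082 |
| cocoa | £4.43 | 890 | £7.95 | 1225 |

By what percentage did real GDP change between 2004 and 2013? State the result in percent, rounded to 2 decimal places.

Real GDP 2004 = Nominal GDP 2004 = 23.91·788 + 36.51·493 + 29.54·824 + 4.43·890 = 65124.17.
Real GDP 2013 (at 2004 prices) = 23.91·1245 + 36.51·460 + 29.54·1082 + 4.43·1225 = 83951.58.
Real growth = 83951.58/65124.17 − 1 = 0.2891.

28.91%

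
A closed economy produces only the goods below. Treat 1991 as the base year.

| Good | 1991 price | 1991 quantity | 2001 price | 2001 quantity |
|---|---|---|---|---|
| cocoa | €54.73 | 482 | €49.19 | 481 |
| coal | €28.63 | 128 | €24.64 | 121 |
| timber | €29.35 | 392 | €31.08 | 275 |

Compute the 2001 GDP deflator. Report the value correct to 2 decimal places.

92.94

Nominal GDP 2001 = 49.19·481 + 24.64·121 + 31.08·275 = 35188.83.
Real GDP 2001 (at 1991 prices) = 54.73·481 + 28.63·121 + 29.35·275 = 37860.61.
Deflator = Nominal/Real × 100 = 35188.83/37860.61 × 100 = 92.943.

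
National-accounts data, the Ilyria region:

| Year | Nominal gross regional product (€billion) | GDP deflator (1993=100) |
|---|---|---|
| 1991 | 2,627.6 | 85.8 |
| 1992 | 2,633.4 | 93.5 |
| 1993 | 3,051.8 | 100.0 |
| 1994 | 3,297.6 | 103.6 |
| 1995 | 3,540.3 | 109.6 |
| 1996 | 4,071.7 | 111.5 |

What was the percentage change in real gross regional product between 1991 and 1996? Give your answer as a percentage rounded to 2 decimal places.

Real gross regional product 1991 = 2627.6/0.858 = 3062.47.
Real gross regional product 1996 = 4071.7/1.115 = 3651.75.
Change = 3651.75/3062.47 − 1 = 0.1924.

19.24%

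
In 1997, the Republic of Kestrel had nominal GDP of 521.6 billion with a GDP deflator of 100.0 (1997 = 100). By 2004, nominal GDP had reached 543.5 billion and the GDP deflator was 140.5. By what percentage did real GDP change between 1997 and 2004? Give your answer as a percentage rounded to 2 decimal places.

Real GDP 1997 = 521.6 / 1.000 = 521.60.
Real GDP 2004 = 543.5 / 1.405 = 386.83.
Real growth = 386.83 / 521.60 − 1 = -0.2584.

-25.84%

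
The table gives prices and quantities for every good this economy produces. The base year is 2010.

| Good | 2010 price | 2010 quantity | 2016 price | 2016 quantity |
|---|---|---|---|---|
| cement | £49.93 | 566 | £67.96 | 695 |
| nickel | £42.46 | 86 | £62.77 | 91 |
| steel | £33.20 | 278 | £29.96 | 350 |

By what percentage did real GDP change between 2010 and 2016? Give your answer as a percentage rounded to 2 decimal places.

21.98%

Real GDP 2010 = Nominal GDP 2010 = 49.93·566 + 42.46·86 + 33.20·278 = 41141.54.
Real GDP 2016 (at 2010 prices) = 49.93·695 + 42.46·91 + 33.20·350 = 50185.21.
Real growth = 50185.21/41141.54 − 1 = 0.2198.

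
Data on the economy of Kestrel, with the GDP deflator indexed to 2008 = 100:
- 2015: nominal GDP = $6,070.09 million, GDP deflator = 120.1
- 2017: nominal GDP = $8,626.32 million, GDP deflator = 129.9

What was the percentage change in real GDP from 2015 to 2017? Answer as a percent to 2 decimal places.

31.39%

Real GDP 2015 = 6070.09 / 1.201 = 5054.20.
Real GDP 2017 = 8626.32 / 1.299 = 6640.74.
Real growth = 6640.74 / 5054.20 − 1 = 0.3139.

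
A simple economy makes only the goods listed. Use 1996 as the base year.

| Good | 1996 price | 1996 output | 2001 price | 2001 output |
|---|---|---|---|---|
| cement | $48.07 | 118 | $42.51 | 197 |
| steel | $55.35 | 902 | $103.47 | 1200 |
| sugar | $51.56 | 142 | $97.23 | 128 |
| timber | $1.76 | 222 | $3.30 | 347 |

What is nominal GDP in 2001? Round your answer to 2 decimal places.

Nominal GDP 2001 = Σ (p_2001 × q_2001) = 42.51·197 + 103.47·1200 + 97.23·128 + 3.30·347 = 146129.01.

$146129.01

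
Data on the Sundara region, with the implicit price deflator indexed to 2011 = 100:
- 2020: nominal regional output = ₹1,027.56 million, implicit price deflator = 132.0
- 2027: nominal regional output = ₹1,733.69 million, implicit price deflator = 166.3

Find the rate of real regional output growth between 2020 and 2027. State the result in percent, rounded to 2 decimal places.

33.92%

Real regional output 2020 = 1027.56 / 1.320 = 778.45.
Real regional output 2027 = 1733.69 / 1.663 = 1042.51.
Real growth = 1042.51 / 778.45 − 1 = 0.3392.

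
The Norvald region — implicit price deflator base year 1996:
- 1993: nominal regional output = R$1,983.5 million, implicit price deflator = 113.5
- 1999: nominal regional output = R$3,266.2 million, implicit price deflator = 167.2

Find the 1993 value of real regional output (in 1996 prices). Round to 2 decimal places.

Real regional output = Nominal / (implicit price deflator/100) = 1983.5 / 1.135 = 1747.58.

R$1,747.58 million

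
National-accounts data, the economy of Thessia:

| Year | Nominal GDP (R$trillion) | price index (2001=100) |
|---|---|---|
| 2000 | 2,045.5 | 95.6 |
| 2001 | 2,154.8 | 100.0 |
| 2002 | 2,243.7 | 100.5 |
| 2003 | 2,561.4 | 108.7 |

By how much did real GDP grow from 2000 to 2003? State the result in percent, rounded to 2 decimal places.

Real GDP 2000 = 2045.5/0.956 = 2139.64.
Real GDP 2003 = 2561.4/1.087 = 2356.39.
Change = 2356.39/2139.64 − 1 = 0.1013.

10.13%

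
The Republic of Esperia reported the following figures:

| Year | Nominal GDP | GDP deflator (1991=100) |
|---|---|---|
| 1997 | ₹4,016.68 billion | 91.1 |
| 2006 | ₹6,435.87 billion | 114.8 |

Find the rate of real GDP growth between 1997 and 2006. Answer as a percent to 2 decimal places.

27.15%

Deflate each year: 1997 → 4016.68/0.911 = 4409.09; 2006 → 6435.87/1.148 = 5606.16.
So real GDP changed by 5606.16/4409.09 − 1 = 0.2715, i.e. 27.15%.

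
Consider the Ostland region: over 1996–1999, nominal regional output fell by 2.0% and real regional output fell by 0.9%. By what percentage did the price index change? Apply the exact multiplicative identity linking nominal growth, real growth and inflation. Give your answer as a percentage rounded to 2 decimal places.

-1.11%

(1 + g_nom) = (1 + g_real)(1 + π), so π = 0.9800 / 0.9910 − 1 = -0.01110.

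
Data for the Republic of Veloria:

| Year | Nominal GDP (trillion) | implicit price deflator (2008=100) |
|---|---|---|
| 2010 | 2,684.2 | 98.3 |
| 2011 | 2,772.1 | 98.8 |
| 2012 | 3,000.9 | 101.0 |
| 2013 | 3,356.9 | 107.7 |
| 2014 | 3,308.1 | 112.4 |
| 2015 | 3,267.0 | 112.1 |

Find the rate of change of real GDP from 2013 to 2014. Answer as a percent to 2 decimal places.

-5.57%

Real GDP 2013 = 3356.9/1.077 = 3116.90.
Real GDP 2014 = 3308.1/1.124 = 2943.15.
Change = 2943.15/3116.90 − 1 = -0.0557.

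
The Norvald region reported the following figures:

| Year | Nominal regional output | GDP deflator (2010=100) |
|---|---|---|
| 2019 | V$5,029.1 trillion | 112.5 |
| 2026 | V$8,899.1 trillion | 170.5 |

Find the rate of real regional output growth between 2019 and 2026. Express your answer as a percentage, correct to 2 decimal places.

Deflate each year: 2019 → 5029.1/1.125 = 4470.31; 2026 → 8899.1/1.705 = 5219.41.
So real regional output changed by 5219.41/4470.31 − 1 = 0.1676, i.e. 16.76%.

16.76%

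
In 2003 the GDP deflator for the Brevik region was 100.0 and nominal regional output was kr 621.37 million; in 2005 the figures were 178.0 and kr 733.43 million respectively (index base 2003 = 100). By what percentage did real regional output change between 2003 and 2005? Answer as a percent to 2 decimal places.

-33.69%

Deflate each year: 2003 → 621.37/1.000 = 621.37; 2005 → 733.43/1.780 = 412.04.
So real regional output changed by 412.04/621.37 − 1 = -0.3369, i.e. -33.69%.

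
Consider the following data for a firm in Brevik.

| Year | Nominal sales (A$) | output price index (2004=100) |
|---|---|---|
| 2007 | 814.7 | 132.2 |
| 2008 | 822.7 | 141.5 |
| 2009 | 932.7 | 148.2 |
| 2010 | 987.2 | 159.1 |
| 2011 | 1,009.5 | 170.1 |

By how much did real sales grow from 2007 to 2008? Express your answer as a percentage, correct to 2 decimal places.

-5.66%

Real sales 2007 = 814.7/1.322 = 616.26.
Real sales 2008 = 822.7/1.415 = 581.41.
Change = 581.41/616.26 − 1 = -0.0566.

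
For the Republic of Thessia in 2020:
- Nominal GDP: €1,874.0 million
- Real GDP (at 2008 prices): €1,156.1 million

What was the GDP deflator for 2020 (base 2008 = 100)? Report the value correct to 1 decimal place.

162.1

GDP deflator = (Nominal / Real) × 100 = 1874.0 / 1156.1 × 100 = 162.10.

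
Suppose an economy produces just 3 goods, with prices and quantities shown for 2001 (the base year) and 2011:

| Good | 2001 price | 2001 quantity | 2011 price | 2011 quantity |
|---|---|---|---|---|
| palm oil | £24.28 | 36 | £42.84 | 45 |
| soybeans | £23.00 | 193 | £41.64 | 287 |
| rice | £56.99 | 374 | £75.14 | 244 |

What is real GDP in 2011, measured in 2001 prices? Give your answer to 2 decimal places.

£21599.16

Real GDP 2011 = Σ (p_2001 × q_2011) = 24.28·45 + 23.00·287 + 56.99·244 = 21599.16.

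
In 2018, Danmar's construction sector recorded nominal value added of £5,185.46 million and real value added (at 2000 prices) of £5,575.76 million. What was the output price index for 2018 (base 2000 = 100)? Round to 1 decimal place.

output price index = (Nominal / Real) × 100 = 5185.46 / 5575.76 × 100 = 93.00.

93.0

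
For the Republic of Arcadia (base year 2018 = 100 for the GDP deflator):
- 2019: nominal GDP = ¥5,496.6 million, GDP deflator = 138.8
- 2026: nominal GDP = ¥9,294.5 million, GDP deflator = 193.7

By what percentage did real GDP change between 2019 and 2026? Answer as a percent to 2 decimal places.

Real GDP 2019 = 5496.6 / 1.388 = 3960.09.
Real GDP 2026 = 9294.5 / 1.937 = 4798.40.
Real growth = 4798.40 / 3960.09 − 1 = 0.2117.

21.17%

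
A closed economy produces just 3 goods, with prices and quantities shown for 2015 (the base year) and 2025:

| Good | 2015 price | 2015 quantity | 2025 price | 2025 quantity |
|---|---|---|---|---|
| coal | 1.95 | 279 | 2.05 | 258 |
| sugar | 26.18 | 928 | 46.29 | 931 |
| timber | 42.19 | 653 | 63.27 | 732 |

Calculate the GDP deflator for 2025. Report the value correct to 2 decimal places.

161.30

Nominal GDP 2025 = 2.05·258 + 46.29·931 + 63.27·732 = 89938.53.
Real GDP 2025 (at 2015 prices) = 1.95·258 + 26.18·931 + 42.19·732 = 55759.76.
Deflator = Nominal/Real × 100 = 89938.53/55759.76 × 100 = 161.296.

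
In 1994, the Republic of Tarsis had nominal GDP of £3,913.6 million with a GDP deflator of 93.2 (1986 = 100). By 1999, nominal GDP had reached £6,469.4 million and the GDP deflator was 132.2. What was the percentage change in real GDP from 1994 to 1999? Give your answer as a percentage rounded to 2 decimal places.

Deflate each year: 1994 → 3913.6/0.932 = 4199.14; 1999 → 6469.4/1.322 = 4893.65.
So real GDP changed by 4893.65/4199.14 − 1 = 0.1654, i.e. 16.54%.

16.54%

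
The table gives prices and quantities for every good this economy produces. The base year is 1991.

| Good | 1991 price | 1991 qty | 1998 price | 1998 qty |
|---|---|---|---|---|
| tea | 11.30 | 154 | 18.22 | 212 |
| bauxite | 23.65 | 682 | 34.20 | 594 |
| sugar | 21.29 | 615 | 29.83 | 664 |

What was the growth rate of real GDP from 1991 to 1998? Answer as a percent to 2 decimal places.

Real GDP 1991 = Nominal GDP 1991 = 11.30·154 + 23.65·682 + 21.29·615 = 30962.85.
Real GDP 1998 (at 1991 prices) = 11.30·212 + 23.65·594 + 21.29·664 = 30580.26.
Real growth = 30580.26/30962.85 − 1 = -0.0124.

-1.24%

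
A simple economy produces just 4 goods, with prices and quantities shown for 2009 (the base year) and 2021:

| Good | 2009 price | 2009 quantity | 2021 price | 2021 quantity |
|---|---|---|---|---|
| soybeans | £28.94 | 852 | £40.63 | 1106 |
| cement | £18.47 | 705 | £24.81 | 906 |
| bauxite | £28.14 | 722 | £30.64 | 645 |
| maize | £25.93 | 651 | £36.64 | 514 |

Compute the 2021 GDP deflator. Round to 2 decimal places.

132.15

Nominal GDP 2021 = 40.63·1106 + 24.81·906 + 30.64·645 + 36.64·514 = 106010.40.
Real GDP 2021 (at 2009 prices) = 28.94·1106 + 18.47·906 + 28.14·645 + 25.93·514 = 80219.78.
Deflator = Nominal/Real × 100 = 106010.40/80219.78 × 100 = 132.150.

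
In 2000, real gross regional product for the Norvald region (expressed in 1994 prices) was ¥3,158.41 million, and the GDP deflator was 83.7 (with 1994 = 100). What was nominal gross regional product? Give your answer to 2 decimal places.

¥2,643.59 million

Nominal gross regional product = Real × (GDP deflator/100) = 3158.41 × 0.837 = 2643.59.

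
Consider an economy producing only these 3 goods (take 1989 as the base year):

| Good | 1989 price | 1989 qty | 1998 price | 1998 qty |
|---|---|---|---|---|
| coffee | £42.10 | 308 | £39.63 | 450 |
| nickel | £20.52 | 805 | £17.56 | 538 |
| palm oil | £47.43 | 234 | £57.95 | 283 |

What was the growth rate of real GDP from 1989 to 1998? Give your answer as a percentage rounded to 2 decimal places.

Real GDP 1989 = Nominal GDP 1989 = 42.10·308 + 20.52·805 + 47.43·234 = 40584.02.
Real GDP 1998 (at 1989 prices) = 42.10·450 + 20.52·538 + 47.43·283 = 43407.45.
Real growth = 43407.45/40584.02 − 1 = 0.0696.

6.96%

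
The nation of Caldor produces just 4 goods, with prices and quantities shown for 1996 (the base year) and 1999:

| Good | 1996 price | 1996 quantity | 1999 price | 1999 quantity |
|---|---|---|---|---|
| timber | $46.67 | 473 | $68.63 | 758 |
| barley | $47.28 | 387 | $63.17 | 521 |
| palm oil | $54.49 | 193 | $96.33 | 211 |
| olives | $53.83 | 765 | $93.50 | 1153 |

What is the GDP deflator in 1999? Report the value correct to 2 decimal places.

159.51

Nominal GDP 1999 = 68.63·758 + 63.17·521 + 96.33·211 + 93.50·1153 = 213064.24.
Real GDP 1999 (at 1996 prices) = 46.67·758 + 47.28·521 + 54.49·211 + 53.83·1153 = 133572.12.
Deflator = Nominal/Real × 100 = 213064.24/133572.12 × 100 = 159.513.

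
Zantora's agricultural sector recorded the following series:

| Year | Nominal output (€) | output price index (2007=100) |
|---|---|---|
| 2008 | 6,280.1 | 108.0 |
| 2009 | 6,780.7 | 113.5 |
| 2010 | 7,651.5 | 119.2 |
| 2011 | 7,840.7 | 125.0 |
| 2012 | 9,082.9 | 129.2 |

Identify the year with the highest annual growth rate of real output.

2012

2009: real = 6780.7/1.135 = 5974.19; growth vs 2008 (5814.91) = 2.74%.
2010: real = 7651.5/1.192 = 6419.04; growth vs 2009 (5974.19) = 7.45%.
2011: real = 7840.7/1.250 = 6272.56; growth vs 2010 (6419.04) = -2.28%.
2012: real = 9082.9/1.292 = 7030.11; growth vs 2011 (6272.56) = 12.08%.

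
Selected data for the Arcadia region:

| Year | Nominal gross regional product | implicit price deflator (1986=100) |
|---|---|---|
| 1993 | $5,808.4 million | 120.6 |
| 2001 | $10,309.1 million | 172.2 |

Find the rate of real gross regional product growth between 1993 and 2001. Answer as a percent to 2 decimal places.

Deflate each year: 1993 → 5808.4/1.206 = 4816.25; 2001 → 10309.1/1.722 = 5986.70.
So real gross regional product changed by 5986.70/4816.25 − 1 = 0.2430, i.e. 24.30%.

24.30%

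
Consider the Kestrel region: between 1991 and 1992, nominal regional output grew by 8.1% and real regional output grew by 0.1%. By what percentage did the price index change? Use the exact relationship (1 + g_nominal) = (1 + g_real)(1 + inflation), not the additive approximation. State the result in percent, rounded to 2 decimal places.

(1 + g_nom) = (1 + g_real)(1 + π), so π = 1.0810 / 1.0010 − 1 = 0.07992.

7.99%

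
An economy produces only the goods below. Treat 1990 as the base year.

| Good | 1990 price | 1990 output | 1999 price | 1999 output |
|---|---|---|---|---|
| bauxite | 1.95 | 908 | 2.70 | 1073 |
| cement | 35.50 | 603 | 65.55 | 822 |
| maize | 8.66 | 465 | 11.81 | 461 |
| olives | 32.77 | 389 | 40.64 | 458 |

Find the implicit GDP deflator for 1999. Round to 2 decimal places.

Nominal GDP 1999 = 2.70·1073 + 65.55·822 + 11.81·461 + 40.64·458 = 80836.73.
Real GDP 1999 (at 1990 prices) = 1.95·1073 + 35.50·822 + 8.66·461 + 32.77·458 = 50274.27.
Deflator = Nominal/Real × 100 = 80836.73/50274.27 × 100 = 160.791.

160.79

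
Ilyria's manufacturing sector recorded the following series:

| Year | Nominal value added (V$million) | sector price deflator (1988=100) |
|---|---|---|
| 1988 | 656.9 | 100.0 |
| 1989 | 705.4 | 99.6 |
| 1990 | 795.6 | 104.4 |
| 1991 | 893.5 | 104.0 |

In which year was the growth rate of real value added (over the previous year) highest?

1989: real = 705.4/0.996 = 708.23; growth vs 1988 (656.90) = 7.81%.
1990: real = 795.6/1.044 = 762.07; growth vs 1989 (708.23) = 7.60%.
1991: real = 893.5/1.040 = 859.13; growth vs 1990 (762.07) = 12.74%.

1991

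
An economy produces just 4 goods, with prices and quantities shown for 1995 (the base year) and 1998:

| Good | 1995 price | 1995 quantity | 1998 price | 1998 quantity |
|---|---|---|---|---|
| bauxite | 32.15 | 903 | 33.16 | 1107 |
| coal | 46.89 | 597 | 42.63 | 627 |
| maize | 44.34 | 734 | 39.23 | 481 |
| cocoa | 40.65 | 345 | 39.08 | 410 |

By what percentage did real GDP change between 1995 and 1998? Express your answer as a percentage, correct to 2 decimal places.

Real GDP 1995 = Nominal GDP 1995 = 32.15·903 + 46.89·597 + 44.34·734 + 40.65·345 = 103594.59.
Real GDP 1998 (at 1995 prices) = 32.15·1107 + 46.89·627 + 44.34·481 + 40.65·410 = 102984.12.
Real growth = 102984.12/103594.59 − 1 = -0.0059.

-0.59%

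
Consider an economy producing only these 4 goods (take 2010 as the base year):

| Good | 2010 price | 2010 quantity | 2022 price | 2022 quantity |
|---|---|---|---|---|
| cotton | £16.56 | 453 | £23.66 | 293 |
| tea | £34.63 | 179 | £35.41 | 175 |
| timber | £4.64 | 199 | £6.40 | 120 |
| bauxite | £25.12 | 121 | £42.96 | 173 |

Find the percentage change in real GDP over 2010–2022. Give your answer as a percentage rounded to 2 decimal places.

-10.46%

Real GDP 2010 = Nominal GDP 2010 = 16.56·453 + 34.63·179 + 4.64·199 + 25.12·121 = 17663.33.
Real GDP 2022 (at 2010 prices) = 16.56·293 + 34.63·175 + 4.64·120 + 25.12·173 = 15814.89.
Real growth = 15814.89/17663.33 − 1 = -0.1046.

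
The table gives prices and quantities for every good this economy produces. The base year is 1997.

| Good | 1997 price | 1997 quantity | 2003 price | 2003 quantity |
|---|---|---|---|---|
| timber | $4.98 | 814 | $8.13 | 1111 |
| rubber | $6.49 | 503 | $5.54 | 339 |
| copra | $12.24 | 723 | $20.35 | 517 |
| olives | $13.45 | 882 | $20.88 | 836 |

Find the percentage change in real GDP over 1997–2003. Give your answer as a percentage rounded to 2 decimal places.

Real GDP 1997 = Nominal GDP 1997 = 4.98·814 + 6.49·503 + 12.24·723 + 13.45·882 = 28030.61.
Real GDP 2003 (at 1997 prices) = 4.98·1111 + 6.49·339 + 12.24·517 + 13.45·836 = 25305.17.
Real growth = 25305.17/28030.61 − 1 = -0.0972.

-9.72%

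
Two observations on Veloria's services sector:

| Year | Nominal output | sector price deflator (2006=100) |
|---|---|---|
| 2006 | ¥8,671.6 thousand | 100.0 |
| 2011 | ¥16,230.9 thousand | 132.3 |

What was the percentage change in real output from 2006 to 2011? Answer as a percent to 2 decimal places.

41.48%

Deflate each year: 2006 → 8671.6/1.000 = 8671.60; 2011 → 16230.9/1.323 = 12268.25.
So real output changed by 12268.25/8671.60 − 1 = 0.4148, i.e. 41.48%.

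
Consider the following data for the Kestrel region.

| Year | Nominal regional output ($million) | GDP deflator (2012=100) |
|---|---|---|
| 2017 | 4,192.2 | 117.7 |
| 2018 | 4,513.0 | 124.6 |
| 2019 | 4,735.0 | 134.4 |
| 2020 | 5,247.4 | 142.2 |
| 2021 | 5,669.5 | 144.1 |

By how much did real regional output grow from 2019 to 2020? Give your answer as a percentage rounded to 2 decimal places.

4.74%

Real regional output 2019 = 4735.0/1.344 = 3523.07.
Real regional output 2020 = 5247.4/1.422 = 3690.15.
Change = 3690.15/3523.07 − 1 = 0.0474.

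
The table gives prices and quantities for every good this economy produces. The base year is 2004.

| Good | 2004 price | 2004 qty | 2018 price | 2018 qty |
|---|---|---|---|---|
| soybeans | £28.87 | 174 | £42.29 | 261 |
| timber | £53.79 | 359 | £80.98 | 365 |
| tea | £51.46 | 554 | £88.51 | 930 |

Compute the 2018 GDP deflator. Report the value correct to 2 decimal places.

163.82

Nominal GDP 2018 = 42.29·261 + 80.98·365 + 88.51·930 = 122909.69.
Real GDP 2018 (at 2004 prices) = 28.87·261 + 53.79·365 + 51.46·930 = 75026.22.
Deflator = Nominal/Real × 100 = 122909.69/75026.22 × 100 = 163.822.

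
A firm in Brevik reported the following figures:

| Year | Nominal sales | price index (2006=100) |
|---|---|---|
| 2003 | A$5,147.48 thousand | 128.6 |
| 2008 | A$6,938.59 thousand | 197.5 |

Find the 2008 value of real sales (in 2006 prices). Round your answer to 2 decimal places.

Real sales = Nominal / (price index/100) = 6938.59 / 1.975 = 3513.21.

A$3,513.21 thousand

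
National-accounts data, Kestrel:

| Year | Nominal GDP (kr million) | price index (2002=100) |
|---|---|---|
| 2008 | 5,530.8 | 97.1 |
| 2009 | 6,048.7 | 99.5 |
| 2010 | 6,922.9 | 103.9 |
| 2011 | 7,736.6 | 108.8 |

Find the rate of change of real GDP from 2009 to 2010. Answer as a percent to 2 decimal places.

Real GDP 2009 = 6048.7/0.995 = 6079.10.
Real GDP 2010 = 6922.9/1.039 = 6663.04.
Change = 6663.04/6079.10 − 1 = 0.0961.

9.61%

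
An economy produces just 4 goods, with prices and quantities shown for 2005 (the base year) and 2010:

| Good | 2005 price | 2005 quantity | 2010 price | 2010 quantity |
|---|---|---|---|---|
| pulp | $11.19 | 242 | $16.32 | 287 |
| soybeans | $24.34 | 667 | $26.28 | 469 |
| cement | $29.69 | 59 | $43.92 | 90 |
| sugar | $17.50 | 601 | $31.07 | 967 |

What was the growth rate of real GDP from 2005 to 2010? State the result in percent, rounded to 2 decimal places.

Real GDP 2005 = Nominal GDP 2005 = 11.19·242 + 24.34·667 + 29.69·59 + 17.50·601 = 31211.97.
Real GDP 2010 (at 2005 prices) = 11.19·287 + 24.34·469 + 29.69·90 + 17.50·967 = 34221.59.
Real growth = 34221.59/31211.97 − 1 = 0.0964.

9.64%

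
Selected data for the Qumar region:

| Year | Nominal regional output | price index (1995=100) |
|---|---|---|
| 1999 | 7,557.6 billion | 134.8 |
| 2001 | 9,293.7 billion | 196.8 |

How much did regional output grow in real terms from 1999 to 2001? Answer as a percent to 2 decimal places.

-15.77%

Deflate each year: 1999 → 7557.6/1.348 = 5606.53; 2001 → 9293.7/1.968 = 4722.41.
So real regional output changed by 4722.41/5606.53 − 1 = -0.1577, i.e. -15.77%.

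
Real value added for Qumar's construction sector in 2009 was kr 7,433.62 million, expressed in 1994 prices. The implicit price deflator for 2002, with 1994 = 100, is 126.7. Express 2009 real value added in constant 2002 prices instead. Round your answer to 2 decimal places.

kr 9,418.40 million

Real value added in 2002 prices = Real value added in 1994 prices × (P_2002/P_1994) = 7433.62 × 1.267 = 9418.40.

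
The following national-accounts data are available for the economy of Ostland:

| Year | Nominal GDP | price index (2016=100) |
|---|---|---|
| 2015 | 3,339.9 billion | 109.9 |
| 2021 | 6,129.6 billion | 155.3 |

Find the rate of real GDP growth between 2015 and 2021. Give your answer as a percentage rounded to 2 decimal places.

29.87%

Deflate each year: 2015 → 3339.9/1.099 = 3039.04; 2021 → 6129.6/1.553 = 3946.94.
So real GDP changed by 3946.94/3039.04 − 1 = 0.2987, i.e. 29.87%.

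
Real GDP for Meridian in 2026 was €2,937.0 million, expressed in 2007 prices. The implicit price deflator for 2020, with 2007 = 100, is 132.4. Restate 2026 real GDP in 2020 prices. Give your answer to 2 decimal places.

Real GDP in 2020 prices = Real GDP in 2007 prices × (P_2020/P_2007) = 2937.0 × 1.324 = 3888.59.

€3,888.59 million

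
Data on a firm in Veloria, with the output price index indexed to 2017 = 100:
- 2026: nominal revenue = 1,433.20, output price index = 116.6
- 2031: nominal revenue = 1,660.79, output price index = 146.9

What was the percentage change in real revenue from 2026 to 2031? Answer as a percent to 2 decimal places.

-8.02%

Deflate each year: 2026 → 1433.20/1.166 = 1229.16; 2031 → 1660.79/1.469 = 1130.56.
So real revenue changed by 1130.56/1229.16 − 1 = -0.0802, i.e. -8.02%.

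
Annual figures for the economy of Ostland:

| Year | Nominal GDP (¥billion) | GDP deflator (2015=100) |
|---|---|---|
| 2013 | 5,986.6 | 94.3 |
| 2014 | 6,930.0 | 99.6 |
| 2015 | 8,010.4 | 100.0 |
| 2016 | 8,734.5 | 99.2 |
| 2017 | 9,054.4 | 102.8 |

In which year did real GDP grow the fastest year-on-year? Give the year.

2015

2014: real = 6930.0/0.996 = 6957.83; growth vs 2013 (6348.46) = 9.60%.
2015: real = 8010.4/1.000 = 8010.40; growth vs 2014 (6957.83) = 15.13%.
2016: real = 8734.5/0.992 = 8804.94; growth vs 2015 (8010.40) = 9.92%.
2017: real = 9054.4/1.028 = 8807.78; growth vs 2016 (8804.94) = 0.03%.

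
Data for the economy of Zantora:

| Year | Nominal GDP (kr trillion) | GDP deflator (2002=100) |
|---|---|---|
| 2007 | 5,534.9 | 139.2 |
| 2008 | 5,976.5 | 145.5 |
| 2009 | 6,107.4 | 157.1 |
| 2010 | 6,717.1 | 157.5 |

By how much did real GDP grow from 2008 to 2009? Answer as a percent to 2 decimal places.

Real GDP 2008 = 5976.5/1.455 = 4107.56.
Real GDP 2009 = 6107.4/1.571 = 3887.59.
Change = 3887.59/4107.56 − 1 = -0.0536.

-5.36%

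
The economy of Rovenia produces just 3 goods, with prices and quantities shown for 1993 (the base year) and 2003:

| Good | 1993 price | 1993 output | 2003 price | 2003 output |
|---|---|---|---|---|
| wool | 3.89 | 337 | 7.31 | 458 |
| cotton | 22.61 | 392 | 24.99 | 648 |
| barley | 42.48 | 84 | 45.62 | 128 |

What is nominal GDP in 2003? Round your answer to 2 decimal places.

25380.86

Nominal GDP 2003 = Σ (p_2003 × q_2003) = 7.31·458 + 24.99·648 + 45.62·128 = 25380.86.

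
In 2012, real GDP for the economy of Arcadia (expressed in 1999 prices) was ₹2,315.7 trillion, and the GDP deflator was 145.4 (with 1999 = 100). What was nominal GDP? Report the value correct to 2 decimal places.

₹3,367.03 trillion

Nominal GDP = Real × (GDP deflator/100) = 2315.7 × 1.454 = 3367.03.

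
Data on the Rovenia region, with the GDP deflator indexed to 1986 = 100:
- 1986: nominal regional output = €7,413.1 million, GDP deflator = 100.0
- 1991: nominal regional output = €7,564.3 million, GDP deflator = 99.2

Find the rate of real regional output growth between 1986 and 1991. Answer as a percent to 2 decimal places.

Real regional output 1986 = 7413.1 / 1.000 = 7413.10.
Real regional output 1991 = 7564.3 / 0.992 = 7625.30.
Real growth = 7625.30 / 7413.10 − 1 = 0.0286.

2.86%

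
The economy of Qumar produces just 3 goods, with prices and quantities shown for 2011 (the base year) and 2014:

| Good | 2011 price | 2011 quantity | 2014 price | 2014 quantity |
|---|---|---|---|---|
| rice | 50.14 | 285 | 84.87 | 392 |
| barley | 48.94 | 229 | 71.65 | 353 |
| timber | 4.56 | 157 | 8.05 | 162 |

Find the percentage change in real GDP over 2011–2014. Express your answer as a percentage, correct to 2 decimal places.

43.70%

Real GDP 2011 = Nominal GDP 2011 = 50.14·285 + 48.94·229 + 4.56·157 = 26213.08.
Real GDP 2014 (at 2011 prices) = 50.14·392 + 48.94·353 + 4.56·162 = 37669.42.
Real growth = 37669.42/26213.08 − 1 = 0.4370.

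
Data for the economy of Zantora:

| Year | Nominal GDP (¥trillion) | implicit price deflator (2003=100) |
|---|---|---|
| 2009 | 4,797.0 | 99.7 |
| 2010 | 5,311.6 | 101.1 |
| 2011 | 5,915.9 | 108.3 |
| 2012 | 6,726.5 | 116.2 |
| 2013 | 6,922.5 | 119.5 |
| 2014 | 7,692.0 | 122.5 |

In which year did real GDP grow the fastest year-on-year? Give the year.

2010

2010: real = 5311.6/1.011 = 5253.81; growth vs 2009 (4811.43) = 9.19%.
2011: real = 5915.9/1.083 = 5462.51; growth vs 2010 (5253.81) = 3.97%.
2012: real = 6726.5/1.162 = 5788.73; growth vs 2011 (5462.51) = 5.97%.
2013: real = 6922.5/1.195 = 5792.89; growth vs 2012 (5788.73) = 0.07%.
2014: real = 7692.0/1.225 = 6279.18; growth vs 2013 (5792.89) = 8.39%.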